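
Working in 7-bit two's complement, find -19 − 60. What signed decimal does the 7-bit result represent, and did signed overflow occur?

49; overflow

-19 → 1101101
60 → 0111100
Subtract via negate-and-add: invert 0111100 + 1 = 1000100 (i.e. -60).
  1101101
+ 1000100
= 0110001  (discard carry-out 1)
Result 0110001: MSB = 0 → value 49.
Both addends (after negating the subtrahend) are negative but the stored result is non-negative: signed overflow. The true value -19 − 60 = -79 lies outside [-64, 63].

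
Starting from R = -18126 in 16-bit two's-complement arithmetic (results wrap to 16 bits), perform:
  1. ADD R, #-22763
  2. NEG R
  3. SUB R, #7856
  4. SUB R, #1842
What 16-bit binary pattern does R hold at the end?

0111100111010111

Start: R = -18126 = 1011100100110010.
R = -18126 + (-22763) = -40889; wraps to 24647 = 0110000001000111
R = −(24647) = -24647 = 1001111110111001
R = -24647 − 7856 = -32503 = 1000000100001001
R = -32503 − 1842 = -34345; wraps to 31191 = 0111100111010111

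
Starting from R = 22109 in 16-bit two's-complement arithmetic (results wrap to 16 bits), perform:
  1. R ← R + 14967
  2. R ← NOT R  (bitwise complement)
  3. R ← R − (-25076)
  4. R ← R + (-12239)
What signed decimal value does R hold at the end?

-24240

Start: R = 22109 = 0101011001011101.
R = 22109 + 14967 = 37076; wraps to -28460 = 1001000011010100
R = NOT 1001000011010100 = 0110111100101011 = 28459
R = 28459 − (-25076) = 53535; wraps to -12001 = 1101000100011111
R = -12001 + (-12239) = -24240 = 1010000101010000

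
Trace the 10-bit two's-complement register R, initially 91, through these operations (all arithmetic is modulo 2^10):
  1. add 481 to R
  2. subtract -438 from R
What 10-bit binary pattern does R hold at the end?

Start: R = 91 = 0001011011.
R = 91 + 481 = 572; wraps to -452 = 1000111100
R = -452 − (-438) = -14 = 1111110010

1111110010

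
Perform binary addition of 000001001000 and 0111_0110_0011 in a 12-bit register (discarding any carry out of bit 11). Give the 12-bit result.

011110101011

  000001001000
+ 011101100011
= 011110101011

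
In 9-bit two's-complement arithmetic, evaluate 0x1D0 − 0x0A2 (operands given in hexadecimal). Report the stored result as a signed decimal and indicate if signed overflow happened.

0x1D0 = 111010000 = -48 (signed)
0x0A2 = 010100010 = 162 (signed)
Subtract via negate-and-add: invert 010100010 + 1 = 101011110 (i.e. -162).
  111010000
+ 101011110
= 100101110  (discard carry-out 1)
Result 100101110: MSB = 1 → 302 − 512 = -210.
Both addends (after negating the subtrahend) are negative and so is the stored result: no signed overflow.

-210; no overflow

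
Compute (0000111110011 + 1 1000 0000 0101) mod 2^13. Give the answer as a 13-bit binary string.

1100111111000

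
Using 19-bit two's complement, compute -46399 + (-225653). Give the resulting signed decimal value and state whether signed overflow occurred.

-46399 → 1110100101011000001
-225653 → 1001000111010001011
  1110100101011000001
+ 1001000111010001011
= 0111101100101001100  (discard carry-out 1)
Result 0111101100101001100: MSB = 0 → value 252236.
Both addends are negative but the stored result is non-negative: signed overflow. The true value -46399 + (-225653) = -272052 lies outside [-262144, 262143].

252236; overflow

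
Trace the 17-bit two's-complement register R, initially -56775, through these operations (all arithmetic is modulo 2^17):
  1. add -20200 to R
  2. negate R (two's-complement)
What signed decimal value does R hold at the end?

Start: R = -56775 = 10010001000111001.
R = -56775 + (-20200) = -76975; wraps to 54097 = 01101001101010001
R = −(54097) = -54097 = 10010110010101111

-54097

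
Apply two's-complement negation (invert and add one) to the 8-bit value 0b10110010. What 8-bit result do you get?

Invert: 01001101. Add 1: 01001110.

01001110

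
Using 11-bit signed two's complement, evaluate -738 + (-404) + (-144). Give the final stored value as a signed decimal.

-738 + (-404) = -1142 → wraps to 906 (01110001010)
906 + (-144) = 762 (01011111010)

762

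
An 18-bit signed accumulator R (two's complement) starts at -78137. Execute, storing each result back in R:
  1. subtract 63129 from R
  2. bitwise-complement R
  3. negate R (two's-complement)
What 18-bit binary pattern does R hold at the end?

011101100000101111

Start: R = -78137 = 101100111011000111.
R = -78137 − 63129 = -141266; wraps to 120878 = 011101100000101110
R = NOT 011101100000101110 = 100010011111010001 = -120879
R = −(-120879) = 120879 = 011101100000101111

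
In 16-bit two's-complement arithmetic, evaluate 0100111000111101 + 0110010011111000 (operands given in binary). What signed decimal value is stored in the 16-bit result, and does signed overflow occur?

-19659; overflow

0100111000111101 = 20029 (signed)
0110010011111000 = 25848 (signed)
  0100111000111101
+ 0110010011111000
= 1011001100110101
Result 1011001100110101: MSB = 1 → 45877 − 65536 = -19659.
Both addends are non-negative but the stored result is negative: signed overflow. The true value 20029 + 25848 = 45877 lies outside [-32768, 32767].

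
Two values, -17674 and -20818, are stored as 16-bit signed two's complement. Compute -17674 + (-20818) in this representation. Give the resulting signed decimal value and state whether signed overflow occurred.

27044; overflow

-17674 → 1011101011110110
-20818 → 1010111010101110
  1011101011110110
+ 1010111010101110
= 0110100110100100  (discard carry-out 1)
Result 0110100110100100: MSB = 0 → value 27044.
Both addends are negative but the stored result is non-negative: signed overflow. The true value -17674 + (-20818) = -38492 lies outside [-32768, 32767].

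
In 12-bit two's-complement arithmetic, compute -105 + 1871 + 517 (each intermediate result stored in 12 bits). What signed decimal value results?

-1813

-105 + 1871 = 1766 (011011100110)
1766 + 517 = 2283 → wraps to -1813 (100011101011)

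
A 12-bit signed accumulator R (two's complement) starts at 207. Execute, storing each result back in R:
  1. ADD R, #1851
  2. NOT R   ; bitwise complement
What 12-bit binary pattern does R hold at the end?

011111110101

Start: R = 207 = 000011001111.
R = 207 + 1851 = 2058; wraps to -2038 = 100000001010
R = NOT 100000001010 = 011111110101 = 2037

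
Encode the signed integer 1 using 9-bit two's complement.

1 is non-negative, so write it directly in 9 bits: 000000001.

000000001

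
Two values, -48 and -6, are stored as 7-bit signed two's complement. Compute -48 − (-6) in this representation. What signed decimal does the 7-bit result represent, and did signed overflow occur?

-42; no overflow

-48 → 1010000
-6 → 1111010
Subtract via negate-and-add: invert 1111010 + 1 = 0000110 (i.e. 6).
  1010000
+ 0000110
= 1010110
Result 1010110: MSB = 1 → 86 − 128 = -42.
Addends (after negating the subtrahend) have opposite signs, so signed overflow cannot occur.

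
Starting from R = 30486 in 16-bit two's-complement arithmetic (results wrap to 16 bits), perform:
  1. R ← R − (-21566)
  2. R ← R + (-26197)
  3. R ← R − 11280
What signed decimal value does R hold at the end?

14575

Start: R = 30486 = 0111011100010110.
R = 30486 − (-21566) = 52052; wraps to -13484 = 1100101101010100
R = -13484 + (-26197) = -39681; wraps to 25855 = 0110010011111111
R = 25855 − 11280 = 14575 = 0011100011101111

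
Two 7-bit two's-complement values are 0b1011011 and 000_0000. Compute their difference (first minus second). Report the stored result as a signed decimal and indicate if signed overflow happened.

-37; no overflow

0b1011011 → 1011011 = -37 (signed)
000_0000 → 0000000 = 0 (signed)
Subtract via negate-and-add: invert 0000000 + 1 = 0000000 (i.e. 0).
  1011011
+ 0000000
= 1011011
Result 1011011: MSB = 1 → 91 − 128 = -37.
Addends (after negating the subtrahend) have opposite signs, so signed overflow cannot occur.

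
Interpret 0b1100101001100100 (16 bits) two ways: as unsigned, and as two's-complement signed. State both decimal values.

unsigned = 51812, signed = -13724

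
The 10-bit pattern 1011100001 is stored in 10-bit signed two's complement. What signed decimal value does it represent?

-287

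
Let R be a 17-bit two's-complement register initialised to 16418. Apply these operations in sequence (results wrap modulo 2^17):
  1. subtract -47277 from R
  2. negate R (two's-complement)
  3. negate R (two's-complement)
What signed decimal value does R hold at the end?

Start: R = 16418 = 00100000000100010.
R = 16418 − (-47277) = 63695 = 01111100011001111
R = −(63695) = -63695 = 10000011100110001
R = −(-63695) = 63695 = 01111100011001111

63695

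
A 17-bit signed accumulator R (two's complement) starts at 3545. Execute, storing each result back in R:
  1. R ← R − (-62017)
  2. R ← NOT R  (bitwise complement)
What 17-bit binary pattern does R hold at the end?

Start: R = 3545 = 00000110111011001.
R = 3545 − (-62017) = 65562; wraps to -65510 = 10000000000011010
R = NOT 10000000000011010 = 01111111111100101 = 65509

01111111111100101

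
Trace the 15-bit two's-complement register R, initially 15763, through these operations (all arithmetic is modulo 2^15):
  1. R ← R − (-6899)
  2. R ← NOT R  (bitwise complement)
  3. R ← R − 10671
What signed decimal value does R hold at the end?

Start: R = 15763 = 011110110010011.
R = 15763 − (-6899) = 22662; wraps to -10106 = 101100010000110
R = NOT 101100010000110 = 010011101111001 = 10105
R = 10105 − 10671 = -566 = 111110111001010

-566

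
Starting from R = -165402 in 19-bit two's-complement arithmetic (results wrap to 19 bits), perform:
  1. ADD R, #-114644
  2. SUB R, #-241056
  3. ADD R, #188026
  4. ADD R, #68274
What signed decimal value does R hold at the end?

217310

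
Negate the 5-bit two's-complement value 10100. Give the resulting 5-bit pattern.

01100

Invert: 01011. Add 1: 01100.
Check: 10100 = -12, 01100 = 12.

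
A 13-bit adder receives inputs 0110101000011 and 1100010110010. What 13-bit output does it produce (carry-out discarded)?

  0110101000011
+ 1100010110010
= 0010111110101  (discard carry-out 1)

0010111110101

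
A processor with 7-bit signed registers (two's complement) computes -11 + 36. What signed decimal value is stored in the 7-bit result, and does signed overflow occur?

-11 → 1110101
36 → 0100100
  1110101
+ 0100100
= 0011001  (discard carry-out 1)
Result 0011001: MSB = 0 → value 25.
Addends have opposite signs, so signed overflow cannot occur.

25; no overflow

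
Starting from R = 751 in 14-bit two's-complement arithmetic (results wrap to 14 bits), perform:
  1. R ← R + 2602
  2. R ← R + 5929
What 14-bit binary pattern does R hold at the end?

10010001000010

Start: R = 751 = 00001011101111.
R = 751 + 2602 = 3353 = 00110100011001
R = 3353 + 5929 = 9282; wraps to -7102 = 10010001000010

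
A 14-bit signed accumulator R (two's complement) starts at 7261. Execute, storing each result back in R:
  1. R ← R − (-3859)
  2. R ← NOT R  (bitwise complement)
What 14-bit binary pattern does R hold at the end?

Start: R = 7261 = 01110001011101.
R = 7261 − (-3859) = 11120; wraps to -5264 = 10101101110000
R = NOT 10101101110000 = 01010010001111 = 5263

01010010001111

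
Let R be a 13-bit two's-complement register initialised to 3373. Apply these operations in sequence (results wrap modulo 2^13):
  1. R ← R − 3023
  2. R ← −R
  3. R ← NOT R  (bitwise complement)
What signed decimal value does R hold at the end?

349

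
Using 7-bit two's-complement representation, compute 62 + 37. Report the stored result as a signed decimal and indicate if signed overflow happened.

-29; overflow

62 → 0111110
37 → 0100101
  0111110
+ 0100101
= 1100011
Result 1100011: MSB = 1 → 99 − 128 = -29.
Both addends are non-negative but the stored result is negative: signed overflow. The true value 62 + 37 = 99 lies outside [-64, 63].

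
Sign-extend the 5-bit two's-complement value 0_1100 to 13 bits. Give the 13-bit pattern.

MSB of 01100 is 0; replicate it into the new high bits.
00000000|01100 → 0000000001100 (still 12).

0000000001100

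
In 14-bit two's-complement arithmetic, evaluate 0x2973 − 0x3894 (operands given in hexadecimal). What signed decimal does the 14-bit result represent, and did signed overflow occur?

-3873; no overflow

0x2973 = 10100101110011 = -5773 (signed)
0x3894 = 11100010010100 = -1900 (signed)
Subtract via negate-and-add: invert 11100010010100 + 1 = 00011101101100 (i.e. 1900).
  10100101110011
+ 00011101101100
= 11000011011111
Result 11000011011111: MSB = 1 → 12511 − 16384 = -3873.
Addends (after negating the subtrahend) have opposite signs, so signed overflow cannot occur.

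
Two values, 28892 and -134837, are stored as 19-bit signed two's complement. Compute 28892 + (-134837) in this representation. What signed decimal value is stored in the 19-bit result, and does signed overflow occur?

28892 → 0000111000011011100
-134837 → 1011111000101001011
  0000111000011011100
+ 1011111000101001011
= 1100110001000100111
Result 1100110001000100111: MSB = 1 → 418343 − 524288 = -105945.
Addends have opposite signs, so signed overflow cannot occur.

-105945; no overflow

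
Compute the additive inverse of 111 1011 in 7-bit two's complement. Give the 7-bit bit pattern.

0000101

Invert: 0000100. Add 1: 0000101.
Check: 1111011 = -5, 0000101 = 5.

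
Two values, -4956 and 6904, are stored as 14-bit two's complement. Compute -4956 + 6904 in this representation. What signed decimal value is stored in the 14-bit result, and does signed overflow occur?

1948; no overflow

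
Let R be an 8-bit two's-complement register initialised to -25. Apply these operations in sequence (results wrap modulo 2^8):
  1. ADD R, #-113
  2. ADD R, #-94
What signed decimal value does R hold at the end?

24

Start: R = -25 = 11100111.
R = -25 + (-113) = -138; wraps to 118 = 01110110
R = 118 + (-94) = 24 = 00011000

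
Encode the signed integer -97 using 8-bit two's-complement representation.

10011111

|-97| = 97 = 01100001 in 8 bits.
Invert the bits: 10011110. Add 1: 10011111.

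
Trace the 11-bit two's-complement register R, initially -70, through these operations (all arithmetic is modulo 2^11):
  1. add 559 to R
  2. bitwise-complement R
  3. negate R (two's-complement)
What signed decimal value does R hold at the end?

490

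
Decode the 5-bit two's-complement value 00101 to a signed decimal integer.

5

MSB is 0, so the value is non-negative: 00101 = 5.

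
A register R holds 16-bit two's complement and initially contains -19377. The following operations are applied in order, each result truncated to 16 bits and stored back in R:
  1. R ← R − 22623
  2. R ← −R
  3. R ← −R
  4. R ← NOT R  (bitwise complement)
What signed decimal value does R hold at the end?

Start: R = -19377 = 1011010001001111.
R = -19377 − 22623 = -42000; wraps to 23536 = 0101101111110000
R = −(23536) = -23536 = 1010010000010000
R = −(-23536) = 23536 = 0101101111110000
R = NOT 0101101111110000 = 1010010000001111 = -23537

-23537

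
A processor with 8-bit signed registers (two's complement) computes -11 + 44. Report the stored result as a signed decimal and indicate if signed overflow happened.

-11 → 11110101
44 → 00101100
  11110101
+ 00101100
= 00100001  (discard carry-out 1)
Result 00100001: MSB = 0 → value 33.
Addends have opposite signs, so signed overflow cannot occur.

33; no overflow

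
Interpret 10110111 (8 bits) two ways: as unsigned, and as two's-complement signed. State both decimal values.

unsigned = 183, signed = -73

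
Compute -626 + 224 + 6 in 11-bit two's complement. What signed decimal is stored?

-626 + 224 = -402 (11001101110)
-402 + 6 = -396 (11001110100)

-396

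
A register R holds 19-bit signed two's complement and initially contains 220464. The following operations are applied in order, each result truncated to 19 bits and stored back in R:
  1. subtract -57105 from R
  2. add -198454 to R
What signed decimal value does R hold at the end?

79115

Start: R = 220464 = 0110101110100110000.
R = 220464 − (-57105) = 277569; wraps to -246719 = 1000011110001000001
R = -246719 + (-198454) = -445173; wraps to 79115 = 0010011010100001011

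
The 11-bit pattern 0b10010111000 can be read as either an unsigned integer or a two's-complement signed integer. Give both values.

Unsigned: 10010111000 = 1208.
Signed: MSB=1 → 1208 − 2048 = -840.

unsigned = 1208, signed = -840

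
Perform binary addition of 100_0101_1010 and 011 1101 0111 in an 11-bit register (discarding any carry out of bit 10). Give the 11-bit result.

00000110001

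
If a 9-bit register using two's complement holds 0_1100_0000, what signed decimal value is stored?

192

MSB is 0, so the value is non-negative: 011000000 = 192.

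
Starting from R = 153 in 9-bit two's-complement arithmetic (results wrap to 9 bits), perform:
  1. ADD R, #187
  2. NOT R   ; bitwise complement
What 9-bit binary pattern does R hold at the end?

010101011

Start: R = 153 = 010011001.
R = 153 + 187 = 340; wraps to -172 = 101010100
R = NOT 101010100 = 010101011 = 171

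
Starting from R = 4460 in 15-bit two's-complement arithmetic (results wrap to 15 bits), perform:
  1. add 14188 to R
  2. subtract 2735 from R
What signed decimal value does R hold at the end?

Start: R = 4460 = 001000101101100.
R = 4460 + 14188 = 18648; wraps to -14120 = 100100011011000
R = -14120 − 2735 = -16855; wraps to 15913 = 011111000101001

15913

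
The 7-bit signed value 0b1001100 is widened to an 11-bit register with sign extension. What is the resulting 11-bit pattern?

MSB of 1001100 is 1; replicate it into the new high bits.
1111|1001100 → 11111001100 (still -52).

11111001100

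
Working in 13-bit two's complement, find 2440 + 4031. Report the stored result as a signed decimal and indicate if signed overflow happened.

-1721; overflow

2440 → 0100110001000
4031 → 0111110111111
  0100110001000
+ 0111110111111
= 1100101000111
Result 1100101000111: MSB = 1 → 6471 − 8192 = -1721.
Both addends are non-negative but the stored result is negative: signed overflow. The true value 2440 + 4031 = 6471 lies outside [-4096, 4095].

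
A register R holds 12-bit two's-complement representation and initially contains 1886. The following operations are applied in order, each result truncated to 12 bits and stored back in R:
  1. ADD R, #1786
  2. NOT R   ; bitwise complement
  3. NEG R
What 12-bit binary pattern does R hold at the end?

111001011001

Start: R = 1886 = 011101011110.
R = 1886 + 1786 = 3672; wraps to -424 = 111001011000
R = NOT 111001011000 = 000110100111 = 423
R = −(423) = -423 = 111001011001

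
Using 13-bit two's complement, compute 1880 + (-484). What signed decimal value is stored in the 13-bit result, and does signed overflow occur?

1396; no overflow

1880 → 0011101011000
-484 → 1111000011100
  0011101011000
+ 1111000011100
= 0010101110100  (discard carry-out 1)
Result 0010101110100: MSB = 0 → value 1396.
Addends have opposite signs, so signed overflow cannot occur.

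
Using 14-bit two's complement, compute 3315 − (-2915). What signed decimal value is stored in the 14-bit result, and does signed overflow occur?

6230; no overflow

3315 → 00110011110011
-2915 → 11010010011101
Subtract via negate-and-add: invert 11010010011101 + 1 = 00101101100011 (i.e. 2915).
  00110011110011
+ 00101101100011
= 01100001010110
Result 01100001010110: MSB = 0 → value 6230.
Both addends (after negating the subtrahend) are non-negative and so is the stored result: no signed overflow.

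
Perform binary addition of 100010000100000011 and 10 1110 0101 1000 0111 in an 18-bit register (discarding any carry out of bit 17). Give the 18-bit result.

010000011010001010

  100010000100000011
+ 101110010110000111
= 010000011010001010  (discard carry-out 1)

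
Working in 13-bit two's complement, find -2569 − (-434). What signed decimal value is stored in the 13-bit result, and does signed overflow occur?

-2135; no overflow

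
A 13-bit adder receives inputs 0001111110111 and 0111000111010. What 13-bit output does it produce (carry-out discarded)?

1001000110001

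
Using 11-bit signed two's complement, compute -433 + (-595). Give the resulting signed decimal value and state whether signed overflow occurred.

-433 → 11001001111
-595 → 10110101101
  11001001111
+ 10110101101
= 01111111100  (discard carry-out 1)
Result 01111111100: MSB = 0 → value 1020.
Both addends are negative but the stored result is non-negative: signed overflow. The true value -433 + (-595) = -1028 lies outside [-1024, 1023].

1020; overflow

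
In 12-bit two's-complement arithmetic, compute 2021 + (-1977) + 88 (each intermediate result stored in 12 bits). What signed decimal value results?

132

2021 + (-1977) = 44 (000000101100)
44 + 88 = 132 (000010000100)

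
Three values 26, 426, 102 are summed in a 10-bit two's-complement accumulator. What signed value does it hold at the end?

-470

26 + 426 = 452 (0111000100)
452 + 102 = 554 → wraps to -470 (1000101010)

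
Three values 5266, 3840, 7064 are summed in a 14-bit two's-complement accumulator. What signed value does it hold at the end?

-214

5266 + 3840 = 9106 → wraps to -7278 (10001110010010)
-7278 + 7064 = -214 (11111100101010)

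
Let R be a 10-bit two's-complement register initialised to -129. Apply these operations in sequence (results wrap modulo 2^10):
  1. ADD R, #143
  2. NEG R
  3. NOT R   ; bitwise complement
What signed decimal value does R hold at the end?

Start: R = -129 = 1101111111.
R = -129 + 143 = 14 = 0000001110
R = −(14) = -14 = 1111110010
R = NOT 1111110010 = 0000001101 = 13

13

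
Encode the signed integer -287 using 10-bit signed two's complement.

|-287| = 287 = 0100011111 in 10 bits.
Invert the bits: 1011100000. Add 1: 1011100001.

1011100001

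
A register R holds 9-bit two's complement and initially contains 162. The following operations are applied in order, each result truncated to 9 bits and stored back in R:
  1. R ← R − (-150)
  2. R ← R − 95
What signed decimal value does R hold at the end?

217

Start: R = 162 = 010100010.
R = 162 − (-150) = 312; wraps to -200 = 100111000
R = -200 − 95 = -295; wraps to 217 = 011011001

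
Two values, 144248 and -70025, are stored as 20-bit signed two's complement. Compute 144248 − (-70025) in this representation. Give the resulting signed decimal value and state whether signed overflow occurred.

214273; no overflow

144248 → 00100011001101111000
-70025 → 11101110111001110111
Subtract via negate-and-add: invert 11101110111001110111 + 1 = 00010001000110001001 (i.e. 70025).
  00100011001101111000
+ 00010001000110001001
= 00110100010100000001
Result 00110100010100000001: MSB = 0 → value 214273.
Both addends (after negating the subtrahend) are non-negative and so is the stored result: no signed overflow.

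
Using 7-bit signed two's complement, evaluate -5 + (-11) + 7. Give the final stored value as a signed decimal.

-5 + (-11) = -16 (1110000)
-16 + 7 = -9 (1110111)

-9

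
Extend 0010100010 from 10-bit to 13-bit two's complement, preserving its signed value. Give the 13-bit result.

0000010100010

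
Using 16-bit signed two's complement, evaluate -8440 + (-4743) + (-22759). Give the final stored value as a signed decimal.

-8440 + (-4743) = -13183 (1100110010000001)
-13183 + (-22759) = -35942 → wraps to 29594 (0111001110011010)

29594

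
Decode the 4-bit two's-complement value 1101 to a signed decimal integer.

-3

MSB is 1, so the value is negative.
Invert: 0010. Add 1: 0011 = 3. So the value is −3.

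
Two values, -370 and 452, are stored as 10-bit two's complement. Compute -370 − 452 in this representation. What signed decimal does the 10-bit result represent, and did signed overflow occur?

-370 → 1010001110
452 → 0111000100
Subtract via negate-and-add: invert 0111000100 + 1 = 1000111100 (i.e. -452).
  1010001110
+ 1000111100
= 0011001010  (discard carry-out 1)
Result 0011001010: MSB = 0 → value 202.
Both addends (after negating the subtrahend) are negative but the stored result is non-negative: signed overflow. The true value -370 − 452 = -822 lies outside [-512, 511].

202; overflow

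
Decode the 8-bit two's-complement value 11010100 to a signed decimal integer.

-44

MSB is 1, so the value is negative.
Unsigned reading: 212. Subtract 2^8 = 256: 212 − 256 = -44.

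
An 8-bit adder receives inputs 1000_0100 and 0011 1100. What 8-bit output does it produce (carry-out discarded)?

  10000100
+ 00111100
= 11000000

11000000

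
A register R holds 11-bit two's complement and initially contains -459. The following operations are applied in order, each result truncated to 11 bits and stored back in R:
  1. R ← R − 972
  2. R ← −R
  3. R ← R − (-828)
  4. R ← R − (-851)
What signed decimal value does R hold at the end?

Start: R = -459 = 11000110101.
R = -459 − 972 = -1431; wraps to 617 = 01001101001
R = −(617) = -617 = 10110010111
R = -617 − (-828) = 211 = 00011010011
R = 211 − (-851) = 1062; wraps to -986 = 10000100110

-986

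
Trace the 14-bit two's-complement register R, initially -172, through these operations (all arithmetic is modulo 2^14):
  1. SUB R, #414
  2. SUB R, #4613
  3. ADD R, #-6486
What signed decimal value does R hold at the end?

4699

Start: R = -172 = 11111101010100.
R = -172 − 414 = -586 = 11110110110110
R = -586 − 4613 = -5199 = 10101110110001
R = -5199 + (-6486) = -11685; wraps to 4699 = 01001001011011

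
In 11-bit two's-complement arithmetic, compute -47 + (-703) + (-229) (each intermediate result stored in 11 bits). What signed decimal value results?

-47 + (-703) = -750 (10100010010)
-750 + (-229) = -979 (10000101101)

-979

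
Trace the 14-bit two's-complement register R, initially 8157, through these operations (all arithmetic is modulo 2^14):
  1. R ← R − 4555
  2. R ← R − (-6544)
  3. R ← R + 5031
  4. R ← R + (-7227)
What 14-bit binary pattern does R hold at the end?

Start: R = 8157 = 01111111011101.
R = 8157 − 4555 = 3602 = 00111000010010
R = 3602 − (-6544) = 10146; wraps to -6238 = 10011110100010
R = -6238 + 5031 = -1207 = 11101101001001
R = -1207 + (-7227) = -8434; wraps to 7950 = 01111100001110

01111100001110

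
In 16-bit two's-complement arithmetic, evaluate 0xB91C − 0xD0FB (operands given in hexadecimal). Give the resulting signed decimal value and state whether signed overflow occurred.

-6111; no overflow

0xB91C = 1011100100011100 = -18148 (signed)
0xD0FB = 1101000011111011 = -12037 (signed)
Subtract via negate-and-add: invert 1101000011111011 + 1 = 0010111100000101 (i.e. 12037).
  1011100100011100
+ 0010111100000101
= 1110100000100001
Result 1110100000100001: MSB = 1 → 59425 − 65536 = -6111.
Addends (after negating the subtrahend) have opposite signs, so signed overflow cannot occur.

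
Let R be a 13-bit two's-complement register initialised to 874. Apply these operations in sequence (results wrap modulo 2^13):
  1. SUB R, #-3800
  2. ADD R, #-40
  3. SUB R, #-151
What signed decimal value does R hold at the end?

-3407

Start: R = 874 = 0001101101010.
R = 874 − (-3800) = 4674; wraps to -3518 = 1001001000010
R = -3518 + (-40) = -3558 = 1001000011010
R = -3558 − (-151) = -3407 = 1001010110001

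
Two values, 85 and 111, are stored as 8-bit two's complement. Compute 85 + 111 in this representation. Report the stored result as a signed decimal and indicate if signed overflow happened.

85 → 01010101
111 → 01101111
  01010101
+ 01101111
= 11000100
Result 11000100: MSB = 1 → 196 − 256 = -60.
Both addends are non-negative but the stored result is negative: signed overflow. The true value 85 + 111 = 196 lies outside [-128, 127].

-60; overflow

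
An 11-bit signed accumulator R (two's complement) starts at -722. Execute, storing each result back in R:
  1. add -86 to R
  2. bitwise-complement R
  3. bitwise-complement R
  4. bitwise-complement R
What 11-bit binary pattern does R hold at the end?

01100100111

Start: R = -722 = 10100101110.
R = -722 + (-86) = -808 = 10011011000
R = NOT 10011011000 = 01100100111 = 807
R = NOT 01100100111 = 10011011000 = -808
R = NOT 10011011000 = 01100100111 = 807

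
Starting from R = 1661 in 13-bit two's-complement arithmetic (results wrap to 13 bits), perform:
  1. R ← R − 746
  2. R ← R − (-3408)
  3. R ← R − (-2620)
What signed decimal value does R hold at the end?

-1249

Start: R = 1661 = 0011001111101.
R = 1661 − 746 = 915 = 0001110010011
R = 915 − (-3408) = 4323; wraps to -3869 = 1000011100011
R = -3869 − (-2620) = -1249 = 1101100011111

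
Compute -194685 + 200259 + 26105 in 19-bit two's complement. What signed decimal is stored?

-194685 + 200259 = 5574 (0000001010111000110)
5574 + 26105 = 31679 (0000111101110111111)

31679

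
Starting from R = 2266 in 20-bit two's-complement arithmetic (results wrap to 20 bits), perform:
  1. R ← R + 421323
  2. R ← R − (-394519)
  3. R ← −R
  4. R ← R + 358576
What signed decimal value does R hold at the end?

-459532

Start: R = 2266 = 00000000100011011010.
R = 2266 + 421323 = 423589 = 01100111011010100101
R = 423589 − (-394519) = 818108; wraps to -230468 = 11000111101110111100
R = −(-230468) = 230468 = 00111000010001000100
R = 230468 + 358576 = 589044; wraps to -459532 = 10001111110011110100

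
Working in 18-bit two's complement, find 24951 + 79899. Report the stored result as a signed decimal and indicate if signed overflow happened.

104850; no overflow

24951 → 000110000101110111
79899 → 010011100000011011
  000110000101110111
+ 010011100000011011
= 011001100110010010
Result 011001100110010010: MSB = 0 → value 104850.
Both addends are non-negative and so is the stored result: no signed overflow.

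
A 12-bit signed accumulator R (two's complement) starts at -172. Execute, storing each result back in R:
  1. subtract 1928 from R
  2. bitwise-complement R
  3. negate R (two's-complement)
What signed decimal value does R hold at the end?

1997

Start: R = -172 = 111101010100.
R = -172 − 1928 = -2100; wraps to 1996 = 011111001100
R = NOT 011111001100 = 100000110011 = -1997
R = −(-1997) = 1997 = 011111001101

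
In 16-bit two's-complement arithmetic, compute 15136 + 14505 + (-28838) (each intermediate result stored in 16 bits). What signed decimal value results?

15136 + 14505 = 29641 (0111001111001001)
29641 + (-28838) = 803 (0000001100100011)

803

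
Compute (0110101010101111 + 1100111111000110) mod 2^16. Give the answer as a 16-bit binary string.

  0110101010101111
+ 1100111111000110
= 0011101001110101  (discard carry-out 1)

0011101001110101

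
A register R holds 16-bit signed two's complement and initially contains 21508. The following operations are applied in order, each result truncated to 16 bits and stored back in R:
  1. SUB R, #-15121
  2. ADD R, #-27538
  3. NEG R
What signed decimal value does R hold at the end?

-9091

Start: R = 21508 = 0101010000000100.
R = 21508 − (-15121) = 36629; wraps to -28907 = 1000111100010101
R = -28907 + (-27538) = -56445; wraps to 9091 = 0010001110000011
R = −(9091) = -9091 = 1101110001111101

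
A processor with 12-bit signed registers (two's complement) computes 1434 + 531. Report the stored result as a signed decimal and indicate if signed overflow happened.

1965; no overflow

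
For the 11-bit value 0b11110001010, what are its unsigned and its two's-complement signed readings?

unsigned = 1930, signed = -118

Unsigned: 11110001010 = 1930.
Signed: MSB=1 → 1930 − 2048 = -118.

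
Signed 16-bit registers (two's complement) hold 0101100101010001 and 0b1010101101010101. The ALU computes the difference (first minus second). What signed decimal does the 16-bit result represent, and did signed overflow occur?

-20996; overflow

0101100101010001 = 22865 (signed)
0b1010101101010101 → 1010101101010101 = -21675 (signed)
Subtract via negate-and-add: invert 1010101101010101 + 1 = 0101010010101011 (i.e. 21675).
  0101100101010001
+ 0101010010101011
= 1010110111111100
Result 1010110111111100: MSB = 1 → 44540 − 65536 = -20996.
Both addends (after negating the subtrahend) are non-negative but the stored result is negative: signed overflow. The true value 22865 − (-21675) = 44540 lies outside [-32768, 32767].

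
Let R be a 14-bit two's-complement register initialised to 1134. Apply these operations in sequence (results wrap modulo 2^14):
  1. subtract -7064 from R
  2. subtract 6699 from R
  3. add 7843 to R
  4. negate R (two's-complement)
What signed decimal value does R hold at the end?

7042

Start: R = 1134 = 00010001101110.
R = 1134 − (-7064) = 8198; wraps to -8186 = 10000000000110
R = -8186 − 6699 = -14885; wraps to 1499 = 00010111011011
R = 1499 + 7843 = 9342; wraps to -7042 = 10010001111110
R = −(-7042) = 7042 = 01101110000010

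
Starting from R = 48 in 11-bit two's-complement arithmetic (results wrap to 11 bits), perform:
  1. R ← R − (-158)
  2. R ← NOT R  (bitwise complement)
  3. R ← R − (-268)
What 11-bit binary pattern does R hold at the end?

00000111101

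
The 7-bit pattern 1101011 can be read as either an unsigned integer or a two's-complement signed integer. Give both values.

unsigned = 107, signed = -21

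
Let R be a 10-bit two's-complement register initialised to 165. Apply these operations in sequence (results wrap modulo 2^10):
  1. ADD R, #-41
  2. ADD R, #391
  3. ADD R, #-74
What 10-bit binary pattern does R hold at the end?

0110111001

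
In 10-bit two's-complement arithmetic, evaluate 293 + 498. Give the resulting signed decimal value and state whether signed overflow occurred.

293 → 0100100101
498 → 0111110010
  0100100101
+ 0111110010
= 1100010111
Result 1100010111: MSB = 1 → 791 − 1024 = -233.
Both addends are non-negative but the stored result is negative: signed overflow. The true value 293 + 498 = 791 lies outside [-512, 511].

-233; overflow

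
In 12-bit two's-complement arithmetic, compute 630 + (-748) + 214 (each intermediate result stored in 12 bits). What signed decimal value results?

630 + (-748) = -118 (111110001010)
-118 + 214 = 96 (000001100000)

96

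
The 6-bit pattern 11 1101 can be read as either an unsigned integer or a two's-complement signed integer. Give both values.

unsigned = 61, signed = -3

Unsigned: 111101 = 61.
Signed: MSB=1 → 61 − 64 = -3.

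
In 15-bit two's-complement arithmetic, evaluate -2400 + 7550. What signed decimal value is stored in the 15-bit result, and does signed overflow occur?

5150; no overflow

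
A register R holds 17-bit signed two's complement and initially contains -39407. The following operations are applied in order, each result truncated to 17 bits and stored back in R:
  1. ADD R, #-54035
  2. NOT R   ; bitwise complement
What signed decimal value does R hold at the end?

-37631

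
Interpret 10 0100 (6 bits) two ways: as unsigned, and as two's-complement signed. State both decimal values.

unsigned = 36, signed = -28

Unsigned: 100100 = 36.
Signed: MSB=1 → 36 − 64 = -28.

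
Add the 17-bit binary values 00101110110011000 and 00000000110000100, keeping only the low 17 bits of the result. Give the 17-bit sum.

00101111100011100

  00101110110011000
+ 00000000110000100
= 00101111100011100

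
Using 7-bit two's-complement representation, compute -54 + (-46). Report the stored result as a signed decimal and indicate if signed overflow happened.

28; overflow

-54 → 1001010
-46 → 1010010
  1001010
+ 1010010
= 0011100  (discard carry-out 1)
Result 0011100: MSB = 0 → value 28.
Both addends are negative but the stored result is non-negative: signed overflow. The true value -54 + (-46) = -100 lies outside [-64, 63].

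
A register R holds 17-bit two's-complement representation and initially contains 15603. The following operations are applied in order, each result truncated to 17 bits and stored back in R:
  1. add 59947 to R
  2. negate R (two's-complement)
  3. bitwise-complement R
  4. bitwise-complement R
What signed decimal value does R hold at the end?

55522

Start: R = 15603 = 00011110011110011.
R = 15603 + 59947 = 75550; wraps to -55522 = 10010011100011110
R = −(-55522) = 55522 = 01101100011100010
R = NOT 01101100011100010 = 10010011100011101 = -55523
R = NOT 10010011100011101 = 01101100011100010 = 55522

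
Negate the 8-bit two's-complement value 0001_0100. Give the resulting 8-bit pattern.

Invert: 11101011. Add 1: 11101100.
Check: 00010100 = 20, 11101100 = -20.

11101100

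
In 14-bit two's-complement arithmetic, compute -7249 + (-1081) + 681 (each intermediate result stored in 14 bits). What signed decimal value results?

-7249 + (-1081) = -8330 → wraps to 8054 (01111101110110)
8054 + 681 = 8735 → wraps to -7649 (10001000011111)

-7649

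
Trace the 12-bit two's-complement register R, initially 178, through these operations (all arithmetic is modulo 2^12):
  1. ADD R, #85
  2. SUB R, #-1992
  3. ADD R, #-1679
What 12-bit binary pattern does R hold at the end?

001001000000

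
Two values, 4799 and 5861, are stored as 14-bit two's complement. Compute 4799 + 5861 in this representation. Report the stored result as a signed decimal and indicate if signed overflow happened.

4799 → 01001010111111
5861 → 01011011100101
  01001010111111
+ 01011011100101
= 10100110100100
Result 10100110100100: MSB = 1 → 10660 − 16384 = -5724.
Both addends are non-negative but the stored result is negative: signed overflow. The true value 4799 + 5861 = 10660 lies outside [-8192, 8191].

-5724; overflow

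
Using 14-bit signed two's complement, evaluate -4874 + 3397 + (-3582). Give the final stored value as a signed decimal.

-4874 + 3397 = -1477 (11101000111011)
-1477 + (-3582) = -5059 (10110000111101)

-5059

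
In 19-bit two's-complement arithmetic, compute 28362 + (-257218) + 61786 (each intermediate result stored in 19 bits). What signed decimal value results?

-167070

28362 + (-257218) = -228856 (1001000001000001000)
-228856 + 61786 = -167070 (1010111001101100010)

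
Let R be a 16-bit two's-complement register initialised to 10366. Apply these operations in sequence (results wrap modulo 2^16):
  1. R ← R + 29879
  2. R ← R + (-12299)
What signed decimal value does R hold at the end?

Start: R = 10366 = 0010100001111110.
R = 10366 + 29879 = 40245; wraps to -25291 = 1001110100110101
R = -25291 + (-12299) = -37590; wraps to 27946 = 0110110100101010

27946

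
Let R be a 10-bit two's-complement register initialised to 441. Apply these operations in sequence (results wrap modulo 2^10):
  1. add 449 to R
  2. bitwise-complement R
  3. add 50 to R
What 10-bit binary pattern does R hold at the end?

0010110111

Start: R = 441 = 0110111001.
R = 441 + 449 = 890; wraps to -134 = 1101111010
R = NOT 1101111010 = 0010000101 = 133
R = 133 + 50 = 183 = 0010110111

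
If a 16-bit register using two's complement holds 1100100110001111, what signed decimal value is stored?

-13937

MSB is 1, so the value is negative.
Invert: 0011011001110000. Add 1: 0011011001110001 = 13937. So the value is −13937.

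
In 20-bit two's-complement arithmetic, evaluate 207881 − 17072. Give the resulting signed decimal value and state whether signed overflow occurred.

190809; no overflow

207881 → 00110010110000001001
17072 → 00000100001010110000
Subtract via negate-and-add: invert 00000100001010110000 + 1 = 11111011110101010000 (i.e. -17072).
  00110010110000001001
+ 11111011110101010000
= 00101110100101011001  (discard carry-out 1)
Result 00101110100101011001: MSB = 0 → value 190809.
Addends (after negating the subtrahend) have opposite signs, so signed overflow cannot occur.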